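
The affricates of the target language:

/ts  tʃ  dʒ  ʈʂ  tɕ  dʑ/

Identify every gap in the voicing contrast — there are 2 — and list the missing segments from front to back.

/dz/, /ɖʐ/

alveolar: voiceless /ts/, voiced —.
postalveolar: voiceless /tʃ/, voiced /dʒ/.
retroflex: voiceless /ʈʂ/, voiced —.
alveolo-palatal: voiceless /tɕ/, voiced /dʑ/.
Gaps, from front to back: alveolar lacks voiced (/dz/); retroflex lacks voiced (/ɖʐ/).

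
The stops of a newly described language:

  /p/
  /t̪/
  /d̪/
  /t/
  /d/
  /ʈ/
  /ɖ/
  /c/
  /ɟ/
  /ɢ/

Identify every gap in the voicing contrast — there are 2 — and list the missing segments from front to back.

bilabial: voiceless /p/, voiced —.
dental: voiceless /t̪/, voiced /d̪/.
alveolar: voiceless /t/, voiced /d/.
retroflex: voiceless /ʈ/, voiced /ɖ/.
palatal: voiceless /c/, voiced /ɟ/.
uvular: voiceless —, voiced /ɢ/.
Gaps, from front to back: bilabial lacks voiced (/b/); uvular lacks voiceless (/q/).

/b/, /q/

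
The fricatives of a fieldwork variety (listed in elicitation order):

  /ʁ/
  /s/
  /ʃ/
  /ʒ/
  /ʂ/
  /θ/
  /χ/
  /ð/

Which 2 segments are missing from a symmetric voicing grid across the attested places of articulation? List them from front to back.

/z/, /ʐ/

dental: voiceless /θ/, voiced /ð/.
alveolar: voiceless /s/, voiced —.
postalveolar: voiceless /ʃ/, voiced /ʒ/.
retroflex: voiceless /ʂ/, voiced —.
uvular: voiceless /χ/, voiced /ʁ/.
Gaps, from front to back: alveolar lacks voiced (/z/); retroflex lacks voiced (/ʐ/).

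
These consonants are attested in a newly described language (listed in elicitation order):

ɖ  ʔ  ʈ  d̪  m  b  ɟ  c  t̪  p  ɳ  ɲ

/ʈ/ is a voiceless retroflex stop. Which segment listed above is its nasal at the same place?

The nasal at the same place is a retroflex nasal — in this inventory, /ɳ/.

/ɳ/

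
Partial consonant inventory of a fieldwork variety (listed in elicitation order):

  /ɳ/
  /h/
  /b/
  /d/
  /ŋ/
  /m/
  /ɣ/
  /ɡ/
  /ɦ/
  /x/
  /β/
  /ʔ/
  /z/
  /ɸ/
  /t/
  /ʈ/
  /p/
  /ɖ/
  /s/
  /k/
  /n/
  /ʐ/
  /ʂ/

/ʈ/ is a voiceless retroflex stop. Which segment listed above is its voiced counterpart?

The voiced counterpart is a voiced retroflex stop — in this inventory, /ɖ/.

/ɖ/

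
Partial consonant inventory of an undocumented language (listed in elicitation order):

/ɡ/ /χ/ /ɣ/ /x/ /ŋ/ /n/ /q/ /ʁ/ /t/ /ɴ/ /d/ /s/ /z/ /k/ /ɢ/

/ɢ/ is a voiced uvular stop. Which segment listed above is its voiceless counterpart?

The voiceless counterpart is a voiceless uvular stop — in this inventory, /q/.

/q/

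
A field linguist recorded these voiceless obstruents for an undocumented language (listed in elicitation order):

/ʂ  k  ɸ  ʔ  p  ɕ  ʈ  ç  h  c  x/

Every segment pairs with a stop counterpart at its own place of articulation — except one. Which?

/ɕ/

Bilabial: /p/ ~ /ɸ/
Retroflex: /ʈ/ ~ /ʂ/
Palatal: /c/ ~ /ç/
Velar: /k/ ~ /x/
Glottal: /ʔ/ ~ /h/
Alveolo-palatal: only /ɕ/ (fricative); no stop partner.
So /ɕ/ is the unpaired segment.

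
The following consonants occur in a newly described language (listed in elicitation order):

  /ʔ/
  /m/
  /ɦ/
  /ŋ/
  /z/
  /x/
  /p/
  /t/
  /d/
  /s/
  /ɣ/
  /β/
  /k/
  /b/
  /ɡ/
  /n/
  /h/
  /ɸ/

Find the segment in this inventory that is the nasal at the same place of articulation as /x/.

/ŋ/

/x/ is a voiceless velar fricative.
The nasal at the same place is a velar nasal — in this inventory, /ŋ/.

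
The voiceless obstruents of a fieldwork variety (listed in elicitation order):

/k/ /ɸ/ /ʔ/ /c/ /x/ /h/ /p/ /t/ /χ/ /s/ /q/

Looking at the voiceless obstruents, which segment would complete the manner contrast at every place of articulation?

bilabial: stop /p/, fricative /ɸ/.
alveolar: stop /t/, fricative /s/.
palatal: stop /c/, fricative —.
velar: stop /k/, fricative /x/.
uvular: stop /q/, fricative /χ/.
glottal: stop /ʔ/, fricative /h/.
The palatal row has no fricative member, so the gap is the palatal fricative /ç/.

/ç/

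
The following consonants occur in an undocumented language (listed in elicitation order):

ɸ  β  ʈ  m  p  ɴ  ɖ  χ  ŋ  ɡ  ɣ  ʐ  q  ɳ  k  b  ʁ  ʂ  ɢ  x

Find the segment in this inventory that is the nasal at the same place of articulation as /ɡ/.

/ŋ/

/ɡ/ is a voiced velar stop.
The nasal at the same place is a velar nasal — in this inventory, /ŋ/.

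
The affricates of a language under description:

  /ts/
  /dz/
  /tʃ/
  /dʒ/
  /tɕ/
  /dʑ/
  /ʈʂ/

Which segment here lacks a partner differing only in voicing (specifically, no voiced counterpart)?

/ʈʂ/

Alveolar: /ts/ ~ /dz/
Postalveolar: /tʃ/ ~ /dʒ/
Alveolo-palatal: /tɕ/ ~ /dʑ/
Retroflex: only /ʈʂ/ (voiceless); no voiced partner.
So /ʈʂ/ is the unpaired segment.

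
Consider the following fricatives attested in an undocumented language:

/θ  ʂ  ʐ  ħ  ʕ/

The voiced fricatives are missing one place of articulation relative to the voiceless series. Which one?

Voiceless: /θ/ (dental), /ʂ/ (retroflex), /ħ/ (pharyngeal).
Voiced: /ʐ/ (retroflex), /ʕ/ (pharyngeal).
Every place of articulation has a voiced member except dental, where /ð/ would be expected.

dental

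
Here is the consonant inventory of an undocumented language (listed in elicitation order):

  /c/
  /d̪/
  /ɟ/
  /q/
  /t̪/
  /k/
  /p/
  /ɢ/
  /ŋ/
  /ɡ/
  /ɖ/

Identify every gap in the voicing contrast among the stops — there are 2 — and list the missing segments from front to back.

/b/, /ʈ/

Voiceless: /p/ (bilabial), /t̪/ (dental), /c/ (palatal), /k/ (velar), /q/ (uvular).
Voiced: /d̪/ (dental), /ɖ/ (retroflex), /ɟ/ (palatal), /ɡ/ (velar), /ɢ/ (uvular).
Gaps, from front to back: bilabial lacks voiced (/b/); retroflex lacks voiceless (/ʈ/).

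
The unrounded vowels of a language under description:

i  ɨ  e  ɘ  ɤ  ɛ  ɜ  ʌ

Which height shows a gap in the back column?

high

high: front /i/, central /ɨ/, back —.
high-mid: front /e/, central /ɘ/, back /ɤ/.
low-mid: front /ɛ/, central /ɜ/, back /ʌ/.
Every height has a back member except high, where /ɯ/ would be expected.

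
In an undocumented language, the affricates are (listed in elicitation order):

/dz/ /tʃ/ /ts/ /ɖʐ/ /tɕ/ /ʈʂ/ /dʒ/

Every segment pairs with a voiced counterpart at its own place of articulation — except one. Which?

Alveolar: /ts/ ~ /dz/
Postalveolar: /tʃ/ ~ /dʒ/
Retroflex: /ʈʂ/ ~ /ɖʐ/
Alveolo-palatal: only /tɕ/ (voiceless); no voiced partner.
So /tɕ/ is the unpaired segment.

/tɕ/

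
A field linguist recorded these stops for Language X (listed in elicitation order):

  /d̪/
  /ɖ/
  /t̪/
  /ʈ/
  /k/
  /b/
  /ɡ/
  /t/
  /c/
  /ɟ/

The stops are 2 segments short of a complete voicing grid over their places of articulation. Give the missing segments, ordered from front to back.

/p/, /d/

Voiceless: /t̪/ (dental), /t/ (alveolar), /ʈ/ (retroflex), /c/ (palatal), /k/ (velar).
Voiced: /b/ (bilabial), /d̪/ (dental), /ɖ/ (retroflex), /ɟ/ (palatal), /ɡ/ (velar).
Gaps, from front to back: bilabial lacks voiceless (/p/); alveolar lacks voiced (/d/).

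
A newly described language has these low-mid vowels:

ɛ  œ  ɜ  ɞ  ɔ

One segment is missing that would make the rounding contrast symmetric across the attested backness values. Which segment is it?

Unrounded: /ɛ/ (front), /ɜ/ (central).
Rounded: /œ/ (front), /ɞ/ (central), /ɔ/ (back).
The back row has no unrounded member, so the gap is the back unrounded vowel /ʌ/.

/ʌ/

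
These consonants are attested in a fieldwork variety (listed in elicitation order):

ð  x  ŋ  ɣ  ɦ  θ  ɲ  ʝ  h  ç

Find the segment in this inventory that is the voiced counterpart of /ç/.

/ʝ/

/ç/ is a voiceless palatal fricative.
The voiced counterpart is a voiced palatal fricative — in this inventory, /ʝ/.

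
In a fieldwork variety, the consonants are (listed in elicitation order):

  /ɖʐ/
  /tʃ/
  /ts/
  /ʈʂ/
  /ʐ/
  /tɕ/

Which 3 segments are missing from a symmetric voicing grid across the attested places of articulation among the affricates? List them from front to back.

/dz/, /dʒ/, /dʑ/

Voiceless: /ts/ (alveolar), /tʃ/ (postalveolar), /ʈʂ/ (retroflex), /tɕ/ (alveolo-palatal).
Voiced: /ɖʐ/ (retroflex).
Gaps, from front to back: alveolar lacks voiced (/dz/); postalveolar lacks voiced (/dʒ/); alveolo-palatal lacks voiced (/dʑ/).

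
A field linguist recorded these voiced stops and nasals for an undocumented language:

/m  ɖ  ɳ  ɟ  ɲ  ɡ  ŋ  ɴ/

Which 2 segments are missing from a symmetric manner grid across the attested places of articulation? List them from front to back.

/b/, /ɢ/

bilabial: oral stop —, nasal /m/.
retroflex: oral stop /ɖ/, nasal /ɳ/.
palatal: oral stop /ɟ/, nasal /ɲ/.
velar: oral stop /ɡ/, nasal /ŋ/.
uvular: oral stop —, nasal /ɴ/.
Gaps, from front to back: bilabial lacks oral stop (/b/); uvular lacks oral stop (/ɢ/).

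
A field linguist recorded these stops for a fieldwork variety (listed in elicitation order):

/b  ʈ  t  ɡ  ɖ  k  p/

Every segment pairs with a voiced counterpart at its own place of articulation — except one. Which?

/t/

Bilabial: /p/ ~ /b/
Retroflex: /ʈ/ ~ /ɖ/
Velar: /k/ ~ /ɡ/
Alveolar: only /t/ (voiceless); no voiced partner.
So /t/ is the unpaired segment.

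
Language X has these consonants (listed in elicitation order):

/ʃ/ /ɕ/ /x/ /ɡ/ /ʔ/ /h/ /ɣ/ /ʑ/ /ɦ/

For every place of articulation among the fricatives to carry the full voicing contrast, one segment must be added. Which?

place of articulation  voiceless  voiced  
postalveolar      ʃ         —       
alveolo-palatal   ɕ         ʑ       
velar             x         ɣ       
glottal           h         ɦ       
The postalveolar row has no voiced member, so the gap is the voiced postalveolar fricative /ʒ/.

/ʒ/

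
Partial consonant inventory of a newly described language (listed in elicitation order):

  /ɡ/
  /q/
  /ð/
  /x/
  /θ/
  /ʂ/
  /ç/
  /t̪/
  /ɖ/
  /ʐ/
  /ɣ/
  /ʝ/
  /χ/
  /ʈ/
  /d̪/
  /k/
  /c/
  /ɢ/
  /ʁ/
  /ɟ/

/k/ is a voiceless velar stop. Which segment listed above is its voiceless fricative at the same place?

/x/

The voiceless fricative at the same place is a voiceless velar fricative — in this inventory, /x/.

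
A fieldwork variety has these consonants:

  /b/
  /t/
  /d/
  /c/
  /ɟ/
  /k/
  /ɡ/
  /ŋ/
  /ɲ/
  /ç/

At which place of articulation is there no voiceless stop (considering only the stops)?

bilabial: voiceless —, voiced /b/.
alveolar: voiceless /t/, voiced /d/.
palatal: voiceless /c/, voiced /ɟ/.
velar: voiceless /k/, voiced /ɡ/.
Every place of articulation has a voiceless member except bilabial, where /p/ would be expected.

bilabial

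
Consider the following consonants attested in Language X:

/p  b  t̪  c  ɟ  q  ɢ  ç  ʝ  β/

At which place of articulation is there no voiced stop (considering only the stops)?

bilabial: voiceless /p/, voiced /b/.
dental: voiceless /t̪/, voiced —.
palatal: voiceless /c/, voiced /ɟ/.
uvular: voiceless /q/, voiced /ɢ/.
Every place of articulation has a voiced member except dental, where /d̪/ would be expected.

dental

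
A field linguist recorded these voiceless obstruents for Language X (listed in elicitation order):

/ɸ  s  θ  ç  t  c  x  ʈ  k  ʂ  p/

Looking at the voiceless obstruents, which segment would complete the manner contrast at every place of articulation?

place of articulation  stop      fricative
bilabial          p         ɸ       
dental            —         θ       
alveolar          t         s       
retroflex         ʈ         ʂ       
palatal           c         ç       
velar             k         x       
The dental row has no stop member, so the gap is the dental stop /t̪/.

/t̪/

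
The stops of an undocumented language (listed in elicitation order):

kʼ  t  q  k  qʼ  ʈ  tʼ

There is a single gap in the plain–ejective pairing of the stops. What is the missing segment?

Plain: /t/ (alveolar), /ʈ/ (retroflex), /k/ (velar), /q/ (uvular).
Ejective: /tʼ/ (alveolar), /kʼ/ (velar), /qʼ/ (uvular).
The retroflex row has no ejective member, so the gap is the ejective retroflex stop /ʈʼ/.

/ʈʼ/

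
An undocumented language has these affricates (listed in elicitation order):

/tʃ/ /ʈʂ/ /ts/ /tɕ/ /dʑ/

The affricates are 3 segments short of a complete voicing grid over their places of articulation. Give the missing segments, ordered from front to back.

place of articulation  voiceless  voiced  
alveolar          ts        —       
postalveolar      tʃ        —       
retroflex         ʈʂ        —       
alveolo-palatal   tɕ        dʑ      
Gaps, from front to back: alveolar lacks voiced (/dz/); postalveolar lacks voiced (/dʒ/); retroflex lacks voiced (/ɖʐ/).

/dz/, /dʒ/, /ɖʐ/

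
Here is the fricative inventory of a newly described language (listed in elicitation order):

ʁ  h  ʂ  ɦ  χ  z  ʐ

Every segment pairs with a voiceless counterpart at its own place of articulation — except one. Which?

Retroflex: /ʂ/ ~ /ʐ/
Uvular: /χ/ ~ /ʁ/
Glottal: /h/ ~ /ɦ/
Alveolar: only /z/ (voiced); no voiceless partner.
So /z/ is the unpaired segment.

/z/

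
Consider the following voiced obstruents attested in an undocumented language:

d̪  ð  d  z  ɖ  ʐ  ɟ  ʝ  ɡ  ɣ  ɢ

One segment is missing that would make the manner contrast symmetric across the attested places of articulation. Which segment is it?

/ʁ/

dental: stop /d̪/, fricative /ð/.
alveolar: stop /d/, fricative /z/.
retroflex: stop /ɖ/, fricative /ʐ/.
palatal: stop /ɟ/, fricative /ʝ/.
velar: stop /ɡ/, fricative /ɣ/.
uvular: stop /ɢ/, fricative —.
The uvular row has no fricative member, so the gap is the uvular fricative /ʁ/.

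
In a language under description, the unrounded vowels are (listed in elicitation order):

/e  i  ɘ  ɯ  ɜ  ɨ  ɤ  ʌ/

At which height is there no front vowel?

height            front     central   back    
high              i         ɨ         ɯ       
high-mid          e         ɘ         ɤ       
low-mid           —         ɜ         ʌ       
Every height has a front member except low-mid, where /ɛ/ would be expected.

low-mid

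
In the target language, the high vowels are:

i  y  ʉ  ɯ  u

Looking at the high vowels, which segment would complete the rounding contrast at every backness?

backness          unrounded  rounded 
front             i         y       
central           —         ʉ       
back              ɯ         u       
The central row has no unrounded member, so the gap is the central unrounded vowel /ɨ/.

/ɨ/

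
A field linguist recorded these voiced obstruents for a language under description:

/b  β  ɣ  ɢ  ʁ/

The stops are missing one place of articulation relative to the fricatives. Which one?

Stop: /b/ (bilabial), /ɢ/ (uvular).
Fricative: /β/ (bilabial), /ɣ/ (velar), /ʁ/ (uvular).
Every place of articulation has a stop member except velar, where /ɡ/ would be expected.

velar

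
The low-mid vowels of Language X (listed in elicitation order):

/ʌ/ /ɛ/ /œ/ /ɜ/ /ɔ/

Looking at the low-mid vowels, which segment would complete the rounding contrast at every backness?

/ɞ/

front: unrounded /ɛ/, rounded /œ/.
central: unrounded /ɜ/, rounded —.
back: unrounded /ʌ/, rounded /ɔ/.
The central row has no rounded member, so the gap is the central rounded vowel /ɞ/.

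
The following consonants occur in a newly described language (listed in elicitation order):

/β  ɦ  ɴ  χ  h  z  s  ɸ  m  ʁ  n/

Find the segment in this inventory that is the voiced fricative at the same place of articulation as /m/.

/β/

/m/ is a bilabial nasal.
The voiced fricative at the same place is a voiced bilabial fricative — in this inventory, /β/.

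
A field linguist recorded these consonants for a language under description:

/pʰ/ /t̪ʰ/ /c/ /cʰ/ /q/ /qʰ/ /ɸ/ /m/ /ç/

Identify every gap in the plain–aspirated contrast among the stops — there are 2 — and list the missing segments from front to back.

/p/, /t̪/

bilabial: plain —, aspirated /pʰ/.
dental: plain —, aspirated /t̪ʰ/.
palatal: plain /c/, aspirated /cʰ/.
uvular: plain /q/, aspirated /qʰ/.
Gaps, from front to back: bilabial lacks plain (/p/); dental lacks plain (/t̪/).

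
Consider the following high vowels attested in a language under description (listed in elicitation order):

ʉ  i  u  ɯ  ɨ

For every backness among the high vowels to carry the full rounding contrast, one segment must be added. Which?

/y/

Unrounded: /i/ (front), /ɨ/ (central), /ɯ/ (back).
Rounded: /ʉ/ (central), /u/ (back).
The front row has no rounded member, so the gap is the front rounded vowel /y/.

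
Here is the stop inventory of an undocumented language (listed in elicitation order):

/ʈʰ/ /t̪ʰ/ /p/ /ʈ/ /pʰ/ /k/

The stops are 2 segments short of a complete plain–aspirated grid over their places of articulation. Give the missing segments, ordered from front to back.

place of articulation  plain     aspirated
bilabial          p         pʰ      
dental            —         t̪ʰ     
retroflex         ʈ         ʈʰ      
velar             k         —       
Gaps, from front to back: dental lacks plain (/t̪/); velar lacks aspirated (/kʰ/).

/t̪/, /kʰ/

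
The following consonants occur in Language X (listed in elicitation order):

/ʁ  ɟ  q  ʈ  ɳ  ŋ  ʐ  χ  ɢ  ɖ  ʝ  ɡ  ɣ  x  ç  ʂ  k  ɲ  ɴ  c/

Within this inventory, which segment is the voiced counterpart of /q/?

/ɢ/

/q/ is a voiceless uvular stop.
The voiced counterpart is a voiced uvular stop — in this inventory, /ɢ/.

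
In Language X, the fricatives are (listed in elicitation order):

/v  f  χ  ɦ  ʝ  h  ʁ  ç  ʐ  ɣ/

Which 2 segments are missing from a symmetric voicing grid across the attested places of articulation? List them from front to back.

/ʂ/, /x/

labiodental: voiceless /f/, voiced /v/.
retroflex: voiceless —, voiced /ʐ/.
palatal: voiceless /ç/, voiced /ʝ/.
velar: voiceless —, voiced /ɣ/.
uvular: voiceless /χ/, voiced /ʁ/.
glottal: voiceless /h/, voiced /ɦ/.
Gaps, from front to back: retroflex lacks voiceless (/ʂ/); velar lacks voiceless (/x/).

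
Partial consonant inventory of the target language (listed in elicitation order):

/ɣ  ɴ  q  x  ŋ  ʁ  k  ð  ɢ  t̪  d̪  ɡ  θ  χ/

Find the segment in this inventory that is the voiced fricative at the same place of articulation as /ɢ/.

/ɢ/ is a voiced uvular stop.
The voiced fricative at the same place is a voiced uvular fricative — in this inventory, /ʁ/.

/ʁ/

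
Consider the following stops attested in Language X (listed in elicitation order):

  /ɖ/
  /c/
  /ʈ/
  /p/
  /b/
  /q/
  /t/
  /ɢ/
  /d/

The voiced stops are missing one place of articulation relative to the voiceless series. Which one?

place of articulation  voiceless  voiced  
bilabial          p         b       
alveolar          t         d       
retroflex         ʈ         ɖ       
palatal           c         —       
uvular            q         ɢ       
Every place of articulation has a voiced member except palatal, where /ɟ/ would be expected.

palatal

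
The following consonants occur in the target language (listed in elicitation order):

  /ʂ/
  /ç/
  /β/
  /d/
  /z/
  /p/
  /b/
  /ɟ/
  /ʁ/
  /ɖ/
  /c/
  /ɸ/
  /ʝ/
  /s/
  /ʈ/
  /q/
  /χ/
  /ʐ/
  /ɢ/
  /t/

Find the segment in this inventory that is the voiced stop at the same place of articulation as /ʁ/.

/ɢ/

/ʁ/ is a voiced uvular fricative.
The voiced stop at the same place is a voiced uvular stop — in this inventory, /ɢ/.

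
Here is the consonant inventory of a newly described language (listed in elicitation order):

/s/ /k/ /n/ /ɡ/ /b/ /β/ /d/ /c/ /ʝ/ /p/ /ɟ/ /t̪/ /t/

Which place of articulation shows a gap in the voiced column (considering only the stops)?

bilabial: voiceless /p/, voiced /b/.
dental: voiceless /t̪/, voiced —.
alveolar: voiceless /t/, voiced /d/.
palatal: voiceless /c/, voiced /ɟ/.
velar: voiceless /k/, voiced /ɡ/.
Every place of articulation has a voiced member except dental, where /d̪/ would be expected.

dental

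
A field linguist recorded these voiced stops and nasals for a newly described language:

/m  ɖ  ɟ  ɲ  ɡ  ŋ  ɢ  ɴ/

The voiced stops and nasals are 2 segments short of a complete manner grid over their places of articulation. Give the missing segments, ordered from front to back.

Oral stop: /ɖ/ (retroflex), /ɟ/ (palatal), /ɡ/ (velar), /ɢ/ (uvular).
Nasal: /m/ (bilabial), /ɲ/ (palatal), /ŋ/ (velar), /ɴ/ (uvular).
Gaps, from front to back: bilabial lacks oral stop (/b/); retroflex lacks nasal (/ɳ/).

/b/, /ɳ/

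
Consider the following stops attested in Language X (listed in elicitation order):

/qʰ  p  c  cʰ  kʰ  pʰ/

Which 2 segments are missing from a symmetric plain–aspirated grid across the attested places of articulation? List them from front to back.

bilabial: plain /p/, aspirated /pʰ/.
palatal: plain /c/, aspirated /cʰ/.
velar: plain —, aspirated /kʰ/.
uvular: plain —, aspirated /qʰ/.
Gaps, from front to back: velar lacks plain (/k/); uvular lacks plain (/q/).

/k/, /q/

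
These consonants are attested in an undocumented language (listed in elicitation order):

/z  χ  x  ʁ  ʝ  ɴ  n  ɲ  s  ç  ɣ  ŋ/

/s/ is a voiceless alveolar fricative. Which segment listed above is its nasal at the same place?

The nasal at the same place is an alveolar nasal — in this inventory, /n/.

/n/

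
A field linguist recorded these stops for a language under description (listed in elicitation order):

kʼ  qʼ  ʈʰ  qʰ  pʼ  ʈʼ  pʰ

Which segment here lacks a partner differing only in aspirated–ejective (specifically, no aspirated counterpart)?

/kʼ/

Bilabial: /pʰ/ ~ /pʼ/
Retroflex: /ʈʰ/ ~ /ʈʼ/
Uvular: /qʰ/ ~ /qʼ/
Velar: only /kʼ/ (ejective); no aspirated partner.
So /kʼ/ is the unpaired segment.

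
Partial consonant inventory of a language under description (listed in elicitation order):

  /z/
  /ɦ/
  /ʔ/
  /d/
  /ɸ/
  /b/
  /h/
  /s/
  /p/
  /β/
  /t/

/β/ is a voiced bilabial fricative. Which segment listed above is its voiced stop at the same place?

/b/

The voiced stop at the same place is a voiced bilabial stop — in this inventory, /b/.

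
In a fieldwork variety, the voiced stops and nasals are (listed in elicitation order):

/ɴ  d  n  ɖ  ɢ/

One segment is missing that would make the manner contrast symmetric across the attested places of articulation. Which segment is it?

/ɳ/

place of articulation  oral stop  nasal   
alveolar          d         n       
retroflex         ɖ         —       
uvular            ɢ         ɴ       
The retroflex row has no nasal member, so the gap is the retroflex nasal /ɳ/.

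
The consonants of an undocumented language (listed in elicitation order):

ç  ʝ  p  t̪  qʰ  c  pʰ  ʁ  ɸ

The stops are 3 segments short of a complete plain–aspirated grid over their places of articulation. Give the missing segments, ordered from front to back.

place of articulation  plain     aspirated
bilabial          p         pʰ      
dental            t̪        —       
palatal           c         —       
uvular            —         qʰ      
Gaps, from front to back: dental lacks aspirated (/t̪ʰ/); palatal lacks aspirated (/cʰ/); uvular lacks plain (/q/).

/t̪ʰ/, /cʰ/, /q/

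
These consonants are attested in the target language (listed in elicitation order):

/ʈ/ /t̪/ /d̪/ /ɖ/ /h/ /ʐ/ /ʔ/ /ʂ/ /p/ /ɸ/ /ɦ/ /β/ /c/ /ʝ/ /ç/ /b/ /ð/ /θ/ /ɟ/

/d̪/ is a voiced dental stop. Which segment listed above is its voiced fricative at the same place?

The voiced fricative at the same place is a voiced dental fricative — in this inventory, /ð/.

/ð/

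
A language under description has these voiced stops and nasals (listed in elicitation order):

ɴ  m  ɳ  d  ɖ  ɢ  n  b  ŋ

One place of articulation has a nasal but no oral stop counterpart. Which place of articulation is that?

velar

bilabial: oral stop /b/, nasal /m/.
alveolar: oral stop /d/, nasal /n/.
retroflex: oral stop /ɖ/, nasal /ɳ/.
velar: oral stop —, nasal /ŋ/.
uvular: oral stop /ɢ/, nasal /ɴ/.
Every place of articulation has an oral stop member except velar, where /ɡ/ would be expected.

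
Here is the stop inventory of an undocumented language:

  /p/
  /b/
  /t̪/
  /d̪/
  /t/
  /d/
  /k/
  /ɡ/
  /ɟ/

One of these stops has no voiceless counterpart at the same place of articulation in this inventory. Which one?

Bilabial: /p/ ~ /b/
Dental: /t̪/ ~ /d̪/
Alveolar: /t/ ~ /d/
Velar: /k/ ~ /ɡ/
Palatal: only /ɟ/ (voiced); no voiceless partner.
So /ɟ/ is the unpaired segment.

/ɟ/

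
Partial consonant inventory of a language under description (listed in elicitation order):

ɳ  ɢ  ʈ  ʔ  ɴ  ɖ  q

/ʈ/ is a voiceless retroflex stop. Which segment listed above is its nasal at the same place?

/ɳ/

The nasal at the same place is a retroflex nasal — in this inventory, /ɳ/.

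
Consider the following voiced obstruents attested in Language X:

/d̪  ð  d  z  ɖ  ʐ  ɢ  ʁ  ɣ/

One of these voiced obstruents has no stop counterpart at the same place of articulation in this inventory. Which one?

/ɣ/

Dental: /d̪/ ~ /ð/
Alveolar: /d/ ~ /z/
Retroflex: /ɖ/ ~ /ʐ/
Uvular: /ɢ/ ~ /ʁ/
Velar: only /ɣ/ (fricative); no stop partner.
So /ɣ/ is the unpaired segment.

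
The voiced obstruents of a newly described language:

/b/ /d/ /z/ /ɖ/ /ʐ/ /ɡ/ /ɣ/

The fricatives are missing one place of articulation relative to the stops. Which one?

bilabial

place of articulation  stop      fricative
bilabial          b         —       
alveolar          d         z       
retroflex         ɖ         ʐ       
velar             ɡ         ɣ       
Every place of articulation has a fricative member except bilabial, where /β/ would be expected.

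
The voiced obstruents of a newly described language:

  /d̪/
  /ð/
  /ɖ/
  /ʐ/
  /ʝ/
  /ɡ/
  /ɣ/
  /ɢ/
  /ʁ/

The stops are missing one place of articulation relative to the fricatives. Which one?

dental: stop /d̪/, fricative /ð/.
retroflex: stop /ɖ/, fricative /ʐ/.
palatal: stop —, fricative /ʝ/.
velar: stop /ɡ/, fricative /ɣ/.
uvular: stop /ɢ/, fricative /ʁ/.
Every place of articulation has a stop member except palatal, where /ɟ/ would be expected.

palatal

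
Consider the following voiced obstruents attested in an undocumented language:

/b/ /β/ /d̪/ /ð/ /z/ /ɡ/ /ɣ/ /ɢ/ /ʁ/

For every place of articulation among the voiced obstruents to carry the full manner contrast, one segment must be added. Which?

place of articulation  stop      fricative
bilabial          b         β       
dental            d̪        ð       
alveolar          —         z       
velar             ɡ         ɣ       
uvular            ɢ         ʁ       
The alveolar row has no stop member, so the gap is the alveolar stop /d/.

/d/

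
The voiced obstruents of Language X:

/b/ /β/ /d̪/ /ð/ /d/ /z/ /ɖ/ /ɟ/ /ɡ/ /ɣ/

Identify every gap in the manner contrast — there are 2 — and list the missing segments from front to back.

Stop: /b/ (bilabial), /d̪/ (dental), /d/ (alveolar), /ɖ/ (retroflex), /ɟ/ (palatal), /ɡ/ (velar).
Fricative: /β/ (bilabial), /ð/ (dental), /z/ (alveolar), /ɣ/ (velar).
Gaps, from front to back: retroflex lacks fricative (/ʐ/); palatal lacks fricative (/ʝ/).

/ʐ/, /ʝ/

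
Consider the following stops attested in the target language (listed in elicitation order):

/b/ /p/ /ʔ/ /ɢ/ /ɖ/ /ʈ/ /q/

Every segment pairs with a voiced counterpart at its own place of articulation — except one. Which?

/ʔ/

Bilabial: /p/ ~ /b/
Retroflex: /ʈ/ ~ /ɖ/
Uvular: /q/ ~ /ɢ/
Glottal: only /ʔ/ (voiceless); no voiced partner.
So /ʔ/ is the unpaired segment.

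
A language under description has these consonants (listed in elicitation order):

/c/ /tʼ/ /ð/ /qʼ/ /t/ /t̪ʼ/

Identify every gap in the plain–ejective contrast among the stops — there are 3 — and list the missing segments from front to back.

place of articulation  plain     ejective
dental            —         t̪ʼ     
alveolar          t         tʼ      
palatal           c         —       
uvular            —         qʼ      
Gaps, from front to back: dental lacks plain (/t̪/); palatal lacks ejective (/cʼ/); uvular lacks plain (/q/).

/t̪/, /cʼ/, /q/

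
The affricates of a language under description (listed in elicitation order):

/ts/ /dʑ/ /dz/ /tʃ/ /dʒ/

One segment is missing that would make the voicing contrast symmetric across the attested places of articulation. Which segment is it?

/tɕ/

Voiceless: /ts/ (alveolar), /tʃ/ (postalveolar).
Voiced: /dz/ (alveolar), /dʒ/ (postalveolar), /dʑ/ (alveolo-palatal).
The alveolo-palatal row has no voiceless member, so the gap is the voiceless alveolo-palatal affricate /tɕ/.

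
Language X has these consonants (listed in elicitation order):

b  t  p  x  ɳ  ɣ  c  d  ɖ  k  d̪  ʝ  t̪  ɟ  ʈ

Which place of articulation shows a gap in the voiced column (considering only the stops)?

bilabial: voiceless /p/, voiced /b/.
dental: voiceless /t̪/, voiced /d̪/.
alveolar: voiceless /t/, voiced /d/.
retroflex: voiceless /ʈ/, voiced /ɖ/.
palatal: voiceless /c/, voiced /ɟ/.
velar: voiceless /k/, voiced —.
Every place of articulation has a voiced member except velar, where /ɡ/ would be expected.

velar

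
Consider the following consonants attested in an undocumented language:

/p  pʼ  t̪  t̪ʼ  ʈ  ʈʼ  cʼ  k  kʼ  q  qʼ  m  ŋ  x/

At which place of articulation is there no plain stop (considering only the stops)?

place of articulation  plain     ejective
bilabial          p         pʼ      
dental            t̪        t̪ʼ     
retroflex         ʈ         ʈʼ      
palatal           —         cʼ      
velar             k         kʼ      
uvular            q         qʼ      
Every place of articulation has a plain member except palatal, where /c/ would be expected.

palatal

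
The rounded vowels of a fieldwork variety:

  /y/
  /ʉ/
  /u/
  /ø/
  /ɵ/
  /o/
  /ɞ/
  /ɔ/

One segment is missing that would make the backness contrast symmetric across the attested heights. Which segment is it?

/œ/

high: front /y/, central /ʉ/, back /u/.
high-mid: front /ø/, central /ɵ/, back /o/.
low-mid: front —, central /ɞ/, back /ɔ/.
The low-mid row has no front member, so the gap is the low-mid front rounded vowel /œ/.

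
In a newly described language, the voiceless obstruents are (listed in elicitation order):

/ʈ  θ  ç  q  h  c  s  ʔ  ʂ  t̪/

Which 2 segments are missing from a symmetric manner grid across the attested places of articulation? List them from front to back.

place of articulation  stop      fricative
dental            t̪        θ       
alveolar          —         s       
retroflex         ʈ         ʂ       
palatal           c         ç       
uvular            q         —       
glottal           ʔ         h       
Gaps, from front to back: alveolar lacks stop (/t/); uvular lacks fricative (/χ/).

/t/, /χ/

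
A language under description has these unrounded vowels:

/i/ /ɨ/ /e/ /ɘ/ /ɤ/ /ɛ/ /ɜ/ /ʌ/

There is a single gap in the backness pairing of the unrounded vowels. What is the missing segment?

height            front     central   back    
high              i         ɨ         —       
high-mid          e         ɘ         ɤ       
low-mid           ɛ         ɜ         ʌ       
The high row has no back member, so the gap is the high back unrounded vowel /ɯ/.

/ɯ/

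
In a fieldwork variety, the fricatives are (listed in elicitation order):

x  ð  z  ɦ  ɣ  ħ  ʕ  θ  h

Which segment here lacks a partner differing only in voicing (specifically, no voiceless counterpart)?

Dental: /θ/ ~ /ð/
Velar: /x/ ~ /ɣ/
Pharyngeal: /ħ/ ~ /ʕ/
Glottal: /h/ ~ /ɦ/
Alveolar: only /z/ (voiced); no voiceless partner.
So /z/ is the unpaired segment.

/z/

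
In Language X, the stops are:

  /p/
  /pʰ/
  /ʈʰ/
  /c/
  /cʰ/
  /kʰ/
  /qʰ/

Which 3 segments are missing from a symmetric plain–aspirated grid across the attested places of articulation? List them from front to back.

Plain: /p/ (bilabial), /c/ (palatal).
Aspirated: /pʰ/ (bilabial), /ʈʰ/ (retroflex), /cʰ/ (palatal), /kʰ/ (velar), /qʰ/ (uvular).
Gaps, from front to back: retroflex lacks plain (/ʈ/); velar lacks plain (/k/); uvular lacks plain (/q/).

/ʈ/, /k/, /q/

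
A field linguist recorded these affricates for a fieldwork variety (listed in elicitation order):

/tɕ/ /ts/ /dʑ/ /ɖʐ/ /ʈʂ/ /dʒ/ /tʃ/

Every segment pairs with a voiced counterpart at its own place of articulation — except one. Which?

Postalveolar: /tʃ/ ~ /dʒ/
Retroflex: /ʈʂ/ ~ /ɖʐ/
Alveolo-palatal: /tɕ/ ~ /dʑ/
Alveolar: only /ts/ (voiceless); no voiced partner.
So /ts/ is the unpaired segment.

/ts/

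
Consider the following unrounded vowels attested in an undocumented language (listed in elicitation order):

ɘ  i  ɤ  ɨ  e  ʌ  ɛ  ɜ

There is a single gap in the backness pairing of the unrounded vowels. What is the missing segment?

high: front /i/, central /ɨ/, back —.
high-mid: front /e/, central /ɘ/, back /ɤ/.
low-mid: front /ɛ/, central /ɜ/, back /ʌ/.
The high row has no back member, so the gap is the high back unrounded vowel /ɯ/.

/ɯ/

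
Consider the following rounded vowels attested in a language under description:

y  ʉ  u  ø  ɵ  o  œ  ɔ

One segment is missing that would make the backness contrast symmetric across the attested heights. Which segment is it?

height            front     central   back    
high              y         ʉ         u       
high-mid          ø         ɵ         o       
low-mid           œ         —         ɔ       
The low-mid row has no central member, so the gap is the low-mid central rounded vowel /ɞ/.

/ɞ/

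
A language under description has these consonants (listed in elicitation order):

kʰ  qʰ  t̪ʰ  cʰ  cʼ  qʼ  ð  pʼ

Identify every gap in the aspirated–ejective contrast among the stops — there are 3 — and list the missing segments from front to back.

place of articulation  aspirated  ejective
bilabial          —         pʼ      
dental            t̪ʰ       —       
palatal           cʰ        cʼ      
velar             kʰ        —       
uvular            qʰ        qʼ      
Gaps, from front to back: bilabial lacks aspirated (/pʰ/); dental lacks ejective (/t̪ʼ/); velar lacks ejective (/kʼ/).

/pʰ/, /t̪ʼ/, /kʼ/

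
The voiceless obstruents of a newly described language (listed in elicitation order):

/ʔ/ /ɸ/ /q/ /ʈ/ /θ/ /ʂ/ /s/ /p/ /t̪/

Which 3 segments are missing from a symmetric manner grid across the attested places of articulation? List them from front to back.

Stop: /p/ (bilabial), /t̪/ (dental), /ʈ/ (retroflex), /q/ (uvular), /ʔ/ (glottal).
Fricative: /ɸ/ (bilabial), /θ/ (dental), /s/ (alveolar), /ʂ/ (retroflex).
Gaps, from front to back: alveolar lacks stop (/t/); uvular lacks fricative (/χ/); glottal lacks fricative (/h/).

/t/, /χ/, /h/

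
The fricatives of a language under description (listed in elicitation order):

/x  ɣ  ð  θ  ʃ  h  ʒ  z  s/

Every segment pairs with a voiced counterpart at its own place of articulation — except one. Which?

/h/

Dental: /θ/ ~ /ð/
Alveolar: /s/ ~ /z/
Postalveolar: /ʃ/ ~ /ʒ/
Velar: /x/ ~ /ɣ/
Glottal: only /h/ (voiceless); no voiced partner.
So /h/ is the unpaired segment.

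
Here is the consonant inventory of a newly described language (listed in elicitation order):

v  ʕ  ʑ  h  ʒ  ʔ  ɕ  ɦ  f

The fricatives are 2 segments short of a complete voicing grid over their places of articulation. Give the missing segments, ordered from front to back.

/ʃ/, /ħ/

Voiceless: /f/ (labiodental), /ɕ/ (alveolo-palatal), /h/ (glottal).
Voiced: /v/ (labiodental), /ʒ/ (postalveolar), /ʑ/ (alveolo-palatal), /ʕ/ (pharyngeal), /ɦ/ (glottal).
Gaps, from front to back: postalveolar lacks voiceless (/ʃ/); pharyngeal lacks voiceless (/ħ/).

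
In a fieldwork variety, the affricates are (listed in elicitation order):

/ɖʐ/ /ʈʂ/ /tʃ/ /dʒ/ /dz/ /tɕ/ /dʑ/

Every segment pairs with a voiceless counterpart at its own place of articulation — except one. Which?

/dz/

Postalveolar: /tʃ/ ~ /dʒ/
Retroflex: /ʈʂ/ ~ /ɖʐ/
Alveolo-palatal: /tɕ/ ~ /dʑ/
Alveolar: only /dz/ (voiced); no voiceless partner.
So /dz/ is the unpaired segment.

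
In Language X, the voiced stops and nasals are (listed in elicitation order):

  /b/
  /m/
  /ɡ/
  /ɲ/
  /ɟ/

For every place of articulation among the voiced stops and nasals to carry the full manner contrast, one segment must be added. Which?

Oral stop: /b/ (bilabial), /ɟ/ (palatal), /ɡ/ (velar).
Nasal: /m/ (bilabial), /ɲ/ (palatal).
The velar row has no nasal member, so the gap is the velar nasal /ŋ/.

/ŋ/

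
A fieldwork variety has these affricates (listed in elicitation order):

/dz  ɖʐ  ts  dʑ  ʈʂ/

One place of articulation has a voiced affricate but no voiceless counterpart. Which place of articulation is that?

alveolo-palatal

place of articulation  voiceless  voiced  
alveolar          ts        dz      
retroflex         ʈʂ        ɖʐ      
alveolo-palatal   —         dʑ      
Every place of articulation has a voiceless member except alveolo-palatal, where /tɕ/ would be expected.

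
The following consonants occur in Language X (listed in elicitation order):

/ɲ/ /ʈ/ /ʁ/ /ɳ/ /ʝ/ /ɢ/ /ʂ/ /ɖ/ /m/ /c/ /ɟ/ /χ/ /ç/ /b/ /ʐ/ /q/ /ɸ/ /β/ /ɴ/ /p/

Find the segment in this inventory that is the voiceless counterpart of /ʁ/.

/ʁ/ is a voiced uvular fricative.
The voiceless counterpart is a voiceless uvular fricative — in this inventory, /χ/.

/χ/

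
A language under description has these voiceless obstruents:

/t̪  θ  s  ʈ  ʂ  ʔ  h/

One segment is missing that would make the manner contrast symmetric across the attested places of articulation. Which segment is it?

/t/

dental: stop /t̪/, fricative /θ/.
alveolar: stop —, fricative /s/.
retroflex: stop /ʈ/, fricative /ʂ/.
glottal: stop /ʔ/, fricative /h/.
The alveolar row has no stop member, so the gap is the alveolar stop /t/.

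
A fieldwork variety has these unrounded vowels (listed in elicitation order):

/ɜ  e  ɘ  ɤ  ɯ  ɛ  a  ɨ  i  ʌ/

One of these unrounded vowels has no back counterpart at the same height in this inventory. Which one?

High: /i/ ~ /ɨ/ ~ /ɯ/
High-mid: /e/ ~ /ɘ/ ~ /ɤ/
Low-mid: /ɛ/ ~ /ɜ/ ~ /ʌ/
Low: only /a/ (front); no back partner.
So /a/ is the unpaired segment.

/a/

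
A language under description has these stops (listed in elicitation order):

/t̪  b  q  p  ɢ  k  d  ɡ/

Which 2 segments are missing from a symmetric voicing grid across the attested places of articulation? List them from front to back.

/d̪/, /t/

bilabial: voiceless /p/, voiced /b/.
dental: voiceless /t̪/, voiced —.
alveolar: voiceless —, voiced /d/.
velar: voiceless /k/, voiced /ɡ/.
uvular: voiceless /q/, voiced /ɢ/.
Gaps, from front to back: dental lacks voiced (/d̪/); alveolar lacks voiceless (/t/).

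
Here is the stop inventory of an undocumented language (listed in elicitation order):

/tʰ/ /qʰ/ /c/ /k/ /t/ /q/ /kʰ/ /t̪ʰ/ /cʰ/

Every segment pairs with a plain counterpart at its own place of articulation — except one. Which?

/t̪ʰ/

Alveolar: /t/ ~ /tʰ/
Palatal: /c/ ~ /cʰ/
Velar: /k/ ~ /kʰ/
Uvular: /q/ ~ /qʰ/
Dental: only /t̪ʰ/ (aspirated); no plain partner.
So /t̪ʰ/ is the unpaired segment.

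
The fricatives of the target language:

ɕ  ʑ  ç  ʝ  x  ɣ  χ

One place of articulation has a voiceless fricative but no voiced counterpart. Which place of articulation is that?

uvular

place of articulation  voiceless  voiced  
alveolo-palatal   ɕ         ʑ       
palatal           ç         ʝ       
velar             x         ɣ       
uvular            χ         —       
Every place of articulation has a voiced member except uvular, where /ʁ/ would be expected.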